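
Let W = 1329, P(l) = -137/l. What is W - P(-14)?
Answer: 18469/14 ≈ 1319.2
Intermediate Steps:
W - P(-14) = 1329 - (-137)/(-14) = 1329 - (-137)*(-1)/14 = 1329 - 1*137/14 = 1329 - 137/14 = 18469/14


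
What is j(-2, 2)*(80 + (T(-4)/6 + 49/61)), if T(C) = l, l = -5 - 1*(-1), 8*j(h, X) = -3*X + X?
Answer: -14665/366 ≈ -40.068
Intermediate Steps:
j(h, X) = -X/4 (j(h, X) = (-3*X + X)/8 = (-2*X)/8 = -X/4)
l = -4 (l = -5 + 1 = -4)
T(C) = -4
j(-2, 2)*(80 + (T(-4)/6 + 49/61)) = (-¼*2)*(80 + (-4/6 + 49/61)) = -(80 + (-4*⅙ + 49*(1/61)))/2 = -(80 + (-⅔ + 49/61))/2 = -(80 + 25/183)/2 = -½*14665/183 = -14665/366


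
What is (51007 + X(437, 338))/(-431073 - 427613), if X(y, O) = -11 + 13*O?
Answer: -27695/429343 ≈ -0.064506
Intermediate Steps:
(51007 + X(437, 338))/(-431073 - 427613) = (51007 + (-11 + 13*338))/(-431073 - 427613) = (51007 + (-11 + 4394))/(-858686) = (51007 + 4383)*(-1/858686) = 55390*(-1/858686) = -27695/429343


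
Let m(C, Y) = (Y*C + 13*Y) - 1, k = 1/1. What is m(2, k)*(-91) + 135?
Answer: -1139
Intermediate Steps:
k = 1
m(C, Y) = -1 + 13*Y + C*Y (m(C, Y) = (C*Y + 13*Y) - 1 = (13*Y + C*Y) - 1 = -1 + 13*Y + C*Y)
m(2, k)*(-91) + 135 = (-1 + 13*1 + 2*1)*(-91) + 135 = (-1 + 13 + 2)*(-91) + 135 = 14*(-91) + 135 = -1274 + 135 = -1139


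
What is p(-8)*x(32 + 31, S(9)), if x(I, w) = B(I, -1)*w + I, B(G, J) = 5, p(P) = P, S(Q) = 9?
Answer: -864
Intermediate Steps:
x(I, w) = I + 5*w (x(I, w) = 5*w + I = I + 5*w)
p(-8)*x(32 + 31, S(9)) = -8*((32 + 31) + 5*9) = -8*(63 + 45) = -8*108 = -864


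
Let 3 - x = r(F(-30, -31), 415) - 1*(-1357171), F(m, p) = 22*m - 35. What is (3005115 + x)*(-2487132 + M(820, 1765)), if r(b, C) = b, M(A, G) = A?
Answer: -4099038388304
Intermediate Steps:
F(m, p) = -35 + 22*m
x = -1356473 (x = 3 - ((-35 + 22*(-30)) - 1*(-1357171)) = 3 - ((-35 - 660) + 1357171) = 3 - (-695 + 1357171) = 3 - 1*1356476 = 3 - 1356476 = -1356473)
(3005115 + x)*(-2487132 + M(820, 1765)) = (3005115 - 1356473)*(-2487132 + 820) = 1648642*(-2486312) = -4099038388304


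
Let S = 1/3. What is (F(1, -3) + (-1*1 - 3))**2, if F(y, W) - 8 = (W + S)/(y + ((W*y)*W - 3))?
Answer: 5776/441 ≈ 13.098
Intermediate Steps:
S = 1/3 ≈ 0.33333
F(y, W) = 8 + (1/3 + W)/(-3 + y + y*W**2) (F(y, W) = 8 + (W + 1/3)/(y + ((W*y)*W - 3)) = 8 + (1/3 + W)/(y + (y*W**2 - 3)) = 8 + (1/3 + W)/(y + (-3 + y*W**2)) = 8 + (1/3 + W)/(-3 + y + y*W**2))
(F(1, -3) + (-1*1 - 3))**2 = ((-71/3 - 3 + 8*1 + 8*1*(-3)**2)/(-3 + 1 + 1*(-3)**2) + (-1*1 - 3))**2 = ((-71/3 - 3 + 8 + 8*1*9)/(-3 + 1 + 1*9) + (-1 - 3))**2 = ((-71/3 - 3 + 8 + 72)/(-3 + 1 + 9) - 4)**2 = ((160/3)/7 - 4)**2 = ((1/7)*(160/3) - 4)**2 = (160/21 - 4)**2 = (76/21)**2 = 5776/441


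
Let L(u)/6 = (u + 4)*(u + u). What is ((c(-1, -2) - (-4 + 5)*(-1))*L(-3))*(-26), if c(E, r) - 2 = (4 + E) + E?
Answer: 4680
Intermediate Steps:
L(u) = 12*u*(4 + u) (L(u) = 6*((u + 4)*(u + u)) = 6*((4 + u)*(2*u)) = 6*(2*u*(4 + u)) = 12*u*(4 + u))
c(E, r) = 6 + 2*E (c(E, r) = 2 + ((4 + E) + E) = 2 + (4 + 2*E) = 6 + 2*E)
((c(-1, -2) - (-4 + 5)*(-1))*L(-3))*(-26) = (((6 + 2*(-1)) - (-4 + 5)*(-1))*(12*(-3)*(4 - 3)))*(-26) = (((6 - 2) - (-1))*(12*(-3)*1))*(-26) = ((4 - 1*(-1))*(-36))*(-26) = ((4 + 1)*(-36))*(-26) = (5*(-36))*(-26) = -180*(-26) = 4680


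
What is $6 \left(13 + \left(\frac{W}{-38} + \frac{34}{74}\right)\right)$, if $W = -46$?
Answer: $\frac{61878}{703} \approx 88.02$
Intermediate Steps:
$6 \left(13 + \left(\frac{W}{-38} + \frac{34}{74}\right)\right) = 6 \left(13 + \left(- \frac{46}{-38} + \frac{34}{74}\right)\right) = 6 \left(13 + \left(\left(-46\right) \left(- \frac{1}{38}\right) + 34 \cdot \frac{1}{74}\right)\right) = 6 \left(13 + \left(\frac{23}{19} + \frac{17}{37}\right)\right) = 6 \left(13 + \frac{1174}{703}\right) = 6 \cdot \frac{10313}{703} = \frac{61878}{703}$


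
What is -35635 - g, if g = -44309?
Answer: 8674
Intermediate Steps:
-35635 - g = -35635 - 1*(-44309) = -35635 + 44309 = 8674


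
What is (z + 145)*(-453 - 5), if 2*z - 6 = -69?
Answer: -51983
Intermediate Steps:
z = -63/2 (z = 3 + (1/2)*(-69) = 3 - 69/2 = -63/2 ≈ -31.500)
(z + 145)*(-453 - 5) = (-63/2 + 145)*(-453 - 5) = (227/2)*(-458) = -51983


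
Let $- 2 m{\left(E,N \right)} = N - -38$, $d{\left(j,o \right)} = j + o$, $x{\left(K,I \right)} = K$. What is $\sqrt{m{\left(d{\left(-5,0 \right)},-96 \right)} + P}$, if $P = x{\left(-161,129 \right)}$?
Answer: $2 i \sqrt{33} \approx 11.489 i$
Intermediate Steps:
$m{\left(E,N \right)} = -19 - \frac{N}{2}$ ($m{\left(E,N \right)} = - \frac{N - -38}{2} = - \frac{N + 38}{2} = - \frac{38 + N}{2} = -19 - \frac{N}{2}$)
$P = -161$
$\sqrt{m{\left(d{\left(-5,0 \right)},-96 \right)} + P} = \sqrt{\left(-19 - -48\right) - 161} = \sqrt{\left(-19 + 48\right) - 161} = \sqrt{29 - 161} = \sqrt{-132} = 2 i \sqrt{33}$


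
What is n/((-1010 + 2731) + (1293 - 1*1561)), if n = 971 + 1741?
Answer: 2712/1453 ≈ 1.8665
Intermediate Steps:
n = 2712
n/((-1010 + 2731) + (1293 - 1*1561)) = 2712/((-1010 + 2731) + (1293 - 1*1561)) = 2712/(1721 + (1293 - 1561)) = 2712/(1721 - 268) = 2712/1453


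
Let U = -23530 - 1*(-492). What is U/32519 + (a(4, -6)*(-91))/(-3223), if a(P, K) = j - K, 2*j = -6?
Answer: -65373787/104808737 ≈ -0.62374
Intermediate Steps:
j = -3 (j = (1/2)*(-6) = -3)
a(P, K) = -3 - K
U = -23038 (U = -23530 + 492 = -23038)
U/32519 + (a(4, -6)*(-91))/(-3223) = -23038/32519 + ((-3 - 1*(-6))*(-91))/(-3223) = -23038*1/32519 + ((-3 + 6)*(-91))*(-1/3223) = -23038/32519 + (3*(-91))*(-1/3223) = -23038/32519 - 273*(-1/3223) = -23038/32519 + 273/3223 = -65373787/104808737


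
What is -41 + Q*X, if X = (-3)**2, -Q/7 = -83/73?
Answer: 2236/73 ≈ 30.630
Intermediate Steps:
Q = 581/73 (Q = -(-581)/73 = -7*(-83/73) = 581/73 ≈ 7.9589)
X = 9
-41 + Q*X = -41 + (581/73)*9 = -41 + 5229/73 = 2236/73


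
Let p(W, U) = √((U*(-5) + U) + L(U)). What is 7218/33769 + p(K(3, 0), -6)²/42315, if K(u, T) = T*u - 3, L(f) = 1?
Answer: 61254779/285787047 ≈ 0.21434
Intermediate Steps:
K(u, T) = -3 + T*u
p(W, U) = √(1 - 4*U) (p(W, U) = √((U*(-5) + U) + 1) = √((-5*U + U) + 1) = √(-4*U + 1) = √(1 - 4*U))
7218/33769 + p(K(3, 0), -6)²/42315 = 7218/33769 + (√(1 - 4*(-6)))²/42315 = 7218*(1/33769) + (√(1 + 24))²*(1/42315) = 7218/33769 + (√25)²*(1/42315) = 7218/33769 + 5²*(1/42315) = 7218/33769 + 25*(1/42315) = 7218/33769 + 5/8463 = 61254779/285787047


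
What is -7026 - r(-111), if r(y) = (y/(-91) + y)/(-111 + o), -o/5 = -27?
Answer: -2555799/364 ≈ -7021.4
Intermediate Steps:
o = 135 (o = -5*(-27) = 135)
r(y) = 15*y/364 (r(y) = (y/(-91) + y)/(-111 + 135) = (y*(-1/91) + y)/24 = (-y/91 + y)*(1/24) = (90*y/91)*(1/24) = 15*y/364)
-7026 - r(-111) = -7026 - 15*(-111)/364 = -7026 - 1*(-1665/364) = -7026 + 1665/364 = -2555799/364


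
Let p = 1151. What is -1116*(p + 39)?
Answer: -1328040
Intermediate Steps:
-1116*(p + 39) = -1116*(1151 + 39) = -1116*1190 = -1328040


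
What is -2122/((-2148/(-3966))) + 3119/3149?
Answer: -2207901528/563671 ≈ -3917.0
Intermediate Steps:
-2122/((-2148/(-3966))) + 3119/3149 = -2122/((-2148*(-1/3966))) + 3119*(1/3149) = -2122/358/661 + 3119/3149 = -2122*661/358 + 3119/3149 = -701321/179 + 3119/3149 = -2207901528/563671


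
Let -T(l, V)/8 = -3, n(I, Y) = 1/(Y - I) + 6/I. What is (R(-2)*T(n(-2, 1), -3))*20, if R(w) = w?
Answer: -960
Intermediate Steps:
n(I, Y) = 1/(Y - I) + 6/I
T(l, V) = 24 (T(l, V) = -8*(-3) = 24)
(R(-2)*T(n(-2, 1), -3))*20 = -2*24*20 = -48*20 = -960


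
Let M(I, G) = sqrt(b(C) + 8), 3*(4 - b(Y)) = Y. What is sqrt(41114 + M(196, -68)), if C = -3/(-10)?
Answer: sqrt(4111400 + 10*sqrt(1190))/10 ≈ 202.77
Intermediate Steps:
C = 3/10 (C = -3*(-1/10) = 3/10 ≈ 0.30000)
b(Y) = 4 - Y/3
M(I, G) = sqrt(1190)/10 (M(I, G) = sqrt((4 - 1/3*3/10) + 8) = sqrt((4 - 1/10) + 8) = sqrt(39/10 + 8) = sqrt(119/10) = sqrt(1190)/10)
sqrt(41114 + M(196, -68)) = sqrt(41114 + sqrt(1190)/10)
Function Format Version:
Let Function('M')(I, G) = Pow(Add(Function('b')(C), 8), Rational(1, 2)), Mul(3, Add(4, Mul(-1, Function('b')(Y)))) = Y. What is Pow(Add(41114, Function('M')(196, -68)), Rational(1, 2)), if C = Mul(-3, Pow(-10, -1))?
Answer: Mul(Rational(1, 10), Pow(Add(4111400, Mul(10, Pow(1190, Rational(1, 2)))), Rational(1, 2))) ≈ 202.77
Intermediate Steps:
C = Rational(3, 10) (C = Mul(-3, Rational(-1, 10)) = Rational(3, 10) ≈ 0.30000)
Function('b')(Y) = Add(4, Mul(Rational(-1, 3), Y))
Function('M')(I, G) = Mul(Rational(1, 10), Pow(1190, Rational(1, 2))) (Function('M')(I, G) = Pow(Add(Add(4, Mul(Rational(-1, 3), Rational(3, 10))), 8), Rational(1, 2)) = Pow(Add(Add(4, Rational(-1, 10)), 8), Rational(1, 2)) = Pow(Add(Rational(39, 10), 8), Rational(1, 2)) = Pow(Rational(119, 10), Rational(1, 2)) = Mul(Rational(1, 10), Pow(1190, Rational(1, 2))))
Pow(Add(41114, Function('M')(196, -68)), Rational(1, 2)) = Pow(Add(41114, Mul(Rational(1, 10), Pow(1190, Rational(1, 2)))), Rational(1, 2))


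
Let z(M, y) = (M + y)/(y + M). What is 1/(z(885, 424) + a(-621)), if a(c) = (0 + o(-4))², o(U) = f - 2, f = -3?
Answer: 1/26 ≈ 0.038462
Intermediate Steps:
o(U) = -5 (o(U) = -3 - 2 = -5)
z(M, y) = 1 (z(M, y) = (M + y)/(M + y) = 1)
a(c) = 25 (a(c) = (0 - 5)² = (-5)² = 25)
1/(z(885, 424) + a(-621)) = 1/(1 + 25) = 1/26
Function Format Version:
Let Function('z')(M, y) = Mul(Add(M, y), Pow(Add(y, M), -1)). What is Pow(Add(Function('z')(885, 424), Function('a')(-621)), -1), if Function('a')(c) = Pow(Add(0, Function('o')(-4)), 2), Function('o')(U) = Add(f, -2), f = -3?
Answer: Rational(1, 26) ≈ 0.038462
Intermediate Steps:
Function('o')(U) = -5 (Function('o')(U) = Add(-3, -2) = -5)
Function('z')(M, y) = 1 (Function('z')(M, y) = Mul(Add(M, y), Pow(Add(M, y), -1)) = 1)
Function('a')(c) = 25 (Function('a')(c) = Pow(Add(0, -5), 2) = Pow(-5, 2) = 25)
Pow(Add(Function('z')(885, 424), Function('a')(-621)), -1) = Pow(Add(1, 25), -1) = Pow(26, -1) = Rational(1, 26)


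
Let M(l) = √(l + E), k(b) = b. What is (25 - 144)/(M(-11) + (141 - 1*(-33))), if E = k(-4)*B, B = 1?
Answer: -6902/10097 + 119*I*√15/30291 ≈ -0.68357 + 0.015215*I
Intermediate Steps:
E = -4 (E = -4*1 = -4)
M(l) = √(-4 + l) (M(l) = √(l - 4) = √(-4 + l))
(25 - 144)/(M(-11) + (141 - 1*(-33))) = (25 - 144)/(√(-4 - 11) + (141 - 1*(-33))) = -119/(√(-15) + (141 + 33)) = -119/(I*√15 + 174) = -119/(174 + I*√15)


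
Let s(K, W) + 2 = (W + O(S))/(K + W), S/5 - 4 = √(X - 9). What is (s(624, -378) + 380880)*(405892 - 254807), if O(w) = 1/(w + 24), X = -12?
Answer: 424852671347995/7383 - 18425*I*√21/14766 ≈ 5.7545e+10 - 5.7181*I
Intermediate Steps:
S = 20 + 5*I*√21 (S = 20 + 5*√(-12 - 9) = 20 + 5*√(-21) = 20 + 5*(I*√21) = 20 + 5*I*√21 ≈ 20.0 + 22.913*I)
O(w) = 1/(24 + w)
s(K, W) = -2 + (W + 1/(44 + 5*I*√21))/(K + W) (s(K, W) = -2 + (W + 1/(24 + (20 + 5*I*√21)))/(K + W) = -2 + (W + 1/(44 + 5*I*√21))/(K + W))
(s(624, -378) + 380880)*(405892 - 254807) = ((1 - (44 + 5*I*√21)*(-378 + 2*624))/((44 + 5*I*√21)*(624 - 378)) + 380880)*(405892 - 254807) = ((1 - (44 + 5*I*√21)*(-378 + 1248))/((44 + 5*I*√21)*246) + 380880)*151085 = ((1/246)*(1 - 1*(44 + 5*I*√21)*870)/(44 + 5*I*√21) + 380880)*151085 = ((1/246)*(1 + (-38280 - 4350*I*√21))/(44 + 5*I*√21) + 380880)*151085 = ((1/246)*(-38279 - 4350*I*√21)/(44 + 5*I*√21) + 380880)*151085 = ((-38279 - 4350*I*√21)/(246*(44 + 5*I*√21)) + 380880)*151085 = (380880 + (-38279 - 4350*I*√21)/(246*(44 + 5*I*√21)))*151085 = 57545254800 + 3685*(-38279 - 4350*I*√21)/(6*(44 + 5*I*√21))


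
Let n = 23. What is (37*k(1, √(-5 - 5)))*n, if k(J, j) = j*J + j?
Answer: 1702*I*√10 ≈ 5382.2*I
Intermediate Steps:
k(J, j) = j + J*j (k(J, j) = J*j + j = j + J*j)
(37*k(1, √(-5 - 5)))*n = (37*(√(-5 - 5)*(1 + 1)))*23 = (37*(√(-10)*2))*23 = (37*((I*√10)*2))*23 = (37*(2*I*√10))*23 = (74*I*√10)*23 = 1702*I*√10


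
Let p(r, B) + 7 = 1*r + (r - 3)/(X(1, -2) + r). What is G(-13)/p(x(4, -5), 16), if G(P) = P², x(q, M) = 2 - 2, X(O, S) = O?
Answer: -169/10 ≈ -16.900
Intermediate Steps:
x(q, M) = 0
p(r, B) = -7 + r + (-3 + r)/(1 + r) (p(r, B) = -7 + (1*r + (r - 3)/(1 + r)) = -7 + (r + (-3 + r)/(1 + r)) = -7 + r + (-3 + r)/(1 + r))
G(-13)/p(x(4, -5), 16) = (-13)²/(((-10 + 0² - 5*0)/(1 + 0))) = 169/(((-10 + 0 + 0)/1)) = 169/((1*(-10))) = 169/(-10) = 169*(-⅒) = -169/10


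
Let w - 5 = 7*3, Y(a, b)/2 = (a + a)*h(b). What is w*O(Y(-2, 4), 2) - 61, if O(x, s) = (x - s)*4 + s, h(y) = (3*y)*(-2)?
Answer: 19751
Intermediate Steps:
h(y) = -6*y
Y(a, b) = -24*a*b (Y(a, b) = 2*((a + a)*(-6*b)) = 2*((2*a)*(-6*b)) = 2*(-12*a*b) = -24*a*b)
O(x, s) = -3*s + 4*x (O(x, s) = (-4*s + 4*x) + s = -3*s + 4*x)
w = 26 (w = 5 + 7*3 = 5 + 21 = 26)
w*O(Y(-2, 4), 2) - 61 = 26*(-3*2 + 4*(-24*(-2)*4)) - 61 = 26*(-6 + 4*192) - 61 = 26*(-6 + 768) - 61 = 26*762 - 61 = 19812 - 61 = 19751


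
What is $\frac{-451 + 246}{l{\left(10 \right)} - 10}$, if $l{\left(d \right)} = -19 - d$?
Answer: $\frac{205}{39} \approx 5.2564$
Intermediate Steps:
$\frac{-451 + 246}{l{\left(10 \right)} - 10} = \frac{-451 + 246}{\left(-19 - 10\right) - 10} = - \frac{205}{\left(-19 - 10\right) - 10} = - \frac{205}{-29 - 10} = - \frac{205}{-39} = \left(-205\right) \left(- \frac{1}{39}\right) = \frac{205}{39}$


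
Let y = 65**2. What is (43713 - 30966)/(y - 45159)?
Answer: -12747/40934 ≈ -0.31140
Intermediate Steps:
y = 4225
(43713 - 30966)/(y - 45159) = (43713 - 30966)/(4225 - 45159) = 12747/(-40934) = 12747*(-1/40934) = -12747/40934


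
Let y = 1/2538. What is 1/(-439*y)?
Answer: -2538/439 ≈ -5.7813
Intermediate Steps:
y = 1/2538 ≈ 0.00039401
1/(-439*y) = 1/(-439*1/2538) = 1/(-439/2538) = -2538/439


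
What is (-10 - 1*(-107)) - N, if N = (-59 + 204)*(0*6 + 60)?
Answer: -8603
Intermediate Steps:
N = 8700 (N = 145*(0 + 60) = 145*60 = 8700)
(-10 - 1*(-107)) - N = (-10 - 1*(-107)) - 1*8700 = (-10 + 107) - 8700 = 97 - 8700 = -8603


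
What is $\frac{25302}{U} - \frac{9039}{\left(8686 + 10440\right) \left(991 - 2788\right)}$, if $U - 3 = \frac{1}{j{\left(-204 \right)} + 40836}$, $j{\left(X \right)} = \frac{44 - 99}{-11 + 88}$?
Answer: $\frac{79063893020260}{9374500349} \approx 8433.9$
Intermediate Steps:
$j{\left(X \right)} = - \frac{5}{7}$ ($j{\left(X \right)} = - \frac{55}{77} = \left(-55\right) \frac{1}{77} = - \frac{5}{7}$)
$U = \frac{857548}{285847}$ ($U = 3 + \frac{1}{- \frac{5}{7} + 40836} = 3 + \frac{1}{\frac{285847}{7}} = 3 + \frac{7}{285847} = \frac{857548}{285847} \approx 3.0$)
$\frac{25302}{U} - \frac{9039}{\left(8686 + 10440\right) \left(991 - 2788\right)} = \frac{25302}{\frac{857548}{285847}} - \frac{9039}{\left(8686 + 10440\right) \left(991 - 2788\right)} = 25302 \cdot \frac{285847}{857548} - \frac{9039}{19126 \left(-1797\right)} = \frac{3616250397}{428774} - \frac{9039}{-34369422} = \frac{3616250397}{428774} - - \frac{23}{87454} = \frac{3616250397}{428774} + \frac{23}{87454} = \frac{79063893020260}{9374500349}$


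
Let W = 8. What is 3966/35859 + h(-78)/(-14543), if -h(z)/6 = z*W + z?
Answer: -31120190/173832479 ≈ -0.17902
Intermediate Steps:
h(z) = -54*z (h(z) = -6*(z*8 + z) = -6*(8*z + z) = -54*z)
3966/35859 + h(-78)/(-14543) = 3966/35859 - 54*(-78)/(-14543) = 3966*(1/35859) + 4212*(-1/14543) = 1322/11953 - 4212/14543 = -31120190/173832479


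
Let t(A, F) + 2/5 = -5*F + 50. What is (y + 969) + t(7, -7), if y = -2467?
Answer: -7067/5 ≈ -1413.4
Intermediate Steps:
t(A, F) = 248/5 - 5*F (t(A, F) = -⅖ + (-5*F + 50) = -⅖ + (50 - 5*F) = 248/5 - 5*F)
(y + 969) + t(7, -7) = (-2467 + 969) + (248/5 - 5*(-7)) = -1498 + (248/5 + 35) = -1498 + 423/5 = -7067/5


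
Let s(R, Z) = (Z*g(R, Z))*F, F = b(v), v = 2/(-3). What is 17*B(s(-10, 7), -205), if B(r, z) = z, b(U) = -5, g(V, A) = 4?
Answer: -3485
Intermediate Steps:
v = -⅔ (v = 2*(-⅓) = -⅔ ≈ -0.66667)
F = -5
s(R, Z) = -20*Z (s(R, Z) = (Z*4)*(-5) = (4*Z)*(-5) = -20*Z)
17*B(s(-10, 7), -205) = 17*(-205) = -3485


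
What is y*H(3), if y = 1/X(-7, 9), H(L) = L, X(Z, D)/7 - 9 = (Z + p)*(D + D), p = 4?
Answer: -1/105 ≈ -0.0095238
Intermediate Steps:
X(Z, D) = 63 + 14*D*(4 + Z) (X(Z, D) = 63 + 7*((Z + 4)*(D + D)) = 63 + 7*((4 + Z)*(2*D)) = 63 + 7*(2*D*(4 + Z)) = 63 + 14*D*(4 + Z))
y = -1/315 (y = 1/(63 + 56*9 + 14*9*(-7)) = 1/(63 + 504 - 882) = 1/(-315) = -1/315 ≈ -0.0031746)
y*H(3) = -1/315*3 = -1/105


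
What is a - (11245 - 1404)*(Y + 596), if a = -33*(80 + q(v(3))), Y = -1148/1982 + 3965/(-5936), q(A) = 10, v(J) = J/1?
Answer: -34447968504717/5882576 ≈ -5.8559e+6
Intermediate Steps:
v(J) = J (v(J) = J*1 = J)
Y = -7336579/5882576 (Y = -1148*1/1982 + 3965*(-1/5936) = -574/991 - 3965/5936 = -7336579/5882576 ≈ -1.2472)
a = -2970 (a = -33*(80 + 10) = -33*90 = -2970)
a - (11245 - 1404)*(Y + 596) = -2970 - (11245 - 1404)*(-7336579/5882576 + 596) = -2970 - 9841*3498678717/5882576 = -2970 - 1*34430497253997/5882576 = -2970 - 34430497253997/5882576 = -34447968504717/5882576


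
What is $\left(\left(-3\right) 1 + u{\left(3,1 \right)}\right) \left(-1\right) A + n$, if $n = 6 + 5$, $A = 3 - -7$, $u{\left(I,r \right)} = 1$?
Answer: $31$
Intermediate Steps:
$A = 10$ ($A = 3 + 7 = 10$)
$n = 11$
$\left(\left(-3\right) 1 + u{\left(3,1 \right)}\right) \left(-1\right) A + n = \left(\left(-3\right) 1 + 1\right) \left(-1\right) 10 + 11 = \left(-3 + 1\right) \left(-1\right) 10 + 11 = \left(-2\right) \left(-1\right) 10 + 11 = 2 \cdot 10 + 11 = 20 + 11 = 31$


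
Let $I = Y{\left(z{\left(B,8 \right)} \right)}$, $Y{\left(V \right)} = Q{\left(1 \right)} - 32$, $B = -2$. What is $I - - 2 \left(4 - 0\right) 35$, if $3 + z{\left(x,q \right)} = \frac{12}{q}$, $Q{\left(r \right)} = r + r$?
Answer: $250$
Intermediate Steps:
$Q{\left(r \right)} = 2 r$
$z{\left(x,q \right)} = -3 + \frac{12}{q}$
$Y{\left(V \right)} = -30$ ($Y{\left(V \right)} = 2 \cdot 1 - 32 = 2 - 32 = -30$)
$I = -30$
$I - - 2 \left(4 - 0\right) 35 = -30 - - 2 \left(4 - 0\right) 35 = -30 - - 2 \left(4 + 0\right) 35 = -30 - \left(-2\right) 4 \cdot 35 = -30 - \left(-8\right) 35 = -30 - -280 = -30 + 280 = 250$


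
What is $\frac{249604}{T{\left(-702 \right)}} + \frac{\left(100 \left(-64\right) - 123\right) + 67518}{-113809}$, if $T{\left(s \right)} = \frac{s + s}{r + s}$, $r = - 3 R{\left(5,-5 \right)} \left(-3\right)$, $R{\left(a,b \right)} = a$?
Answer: $\frac{518428686052}{4438551} \approx 1.168 \cdot 10^{5}$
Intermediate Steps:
$r = 45$ ($r = \left(-3\right) 5 \left(-3\right) = \left(-15\right) \left(-3\right) = 45$)
$T{\left(s \right)} = \frac{2 s}{45 + s}$ ($T{\left(s \right)} = \frac{s + s}{45 + s} = \frac{2 s}{45 + s}$)
$\frac{249604}{T{\left(-702 \right)}} + \frac{\left(100 \left(-64\right) - 123\right) + 67518}{-113809} = \frac{249604}{2 \left(-702\right) \frac{1}{45 - 702}} + \frac{\left(100 \left(-64\right) - 123\right) + 67518}{-113809} = \frac{249604}{2 \left(-702\right) \frac{1}{-657}} + \left(\left(-6400 - 123\right) + 67518\right) \left(- \frac{1}{113809}\right) = \frac{249604}{2 \left(-702\right) \left(- \frac{1}{657}\right)} + \left(-6523 + 67518\right) \left(- \frac{1}{113809}\right) = \frac{249604}{\frac{156}{73}} + 60995 \left(- \frac{1}{113809}\right) = 249604 \cdot \frac{73}{156} - \frac{60995}{113809} = \frac{4555273}{39} - \frac{60995}{113809} = \frac{518428686052}{4438551}$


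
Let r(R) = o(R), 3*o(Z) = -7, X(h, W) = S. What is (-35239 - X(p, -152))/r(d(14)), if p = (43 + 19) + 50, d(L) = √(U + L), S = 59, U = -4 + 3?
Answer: 105894/7 ≈ 15128.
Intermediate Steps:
U = -1
d(L) = √(-1 + L)
p = 112 (p = 62 + 50 = 112)
X(h, W) = 59
o(Z) = -7/3 (o(Z) = (⅓)*(-7) = -7/3)
r(R) = -7/3
(-35239 - X(p, -152))/r(d(14)) = (-35239 - 1*59)/(-7/3) = (-35239 - 59)*(-3/7) = -35298*(-3/7) = 105894/7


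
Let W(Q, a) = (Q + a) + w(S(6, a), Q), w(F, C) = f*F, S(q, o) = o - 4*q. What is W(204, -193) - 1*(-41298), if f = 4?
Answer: 40441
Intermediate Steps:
w(F, C) = 4*F
W(Q, a) = -96 + Q + 5*a (W(Q, a) = (Q + a) + 4*(a - 4*6) = (Q + a) + 4*(a - 24) = (Q + a) + 4*(-24 + a) = (Q + a) + (-96 + 4*a) = -96 + Q + 5*a)
W(204, -193) - 1*(-41298) = (-96 + 204 + 5*(-193)) - 1*(-41298) = (-96 + 204 - 965) + 41298 = -857 + 41298 = 40441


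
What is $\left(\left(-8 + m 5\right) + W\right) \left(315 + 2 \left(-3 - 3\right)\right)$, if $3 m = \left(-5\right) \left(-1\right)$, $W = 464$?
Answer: $140693$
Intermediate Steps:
$m = \frac{5}{3}$ ($m = \frac{\left(-5\right) \left(-1\right)}{3} = \frac{1}{3} \cdot 5 = \frac{5}{3} \approx 1.6667$)
$\left(\left(-8 + m 5\right) + W\right) \left(315 + 2 \left(-3 - 3\right)\right) = \left(\left(-8 + \frac{5}{3} \cdot 5\right) + 464\right) \left(315 + 2 \left(-3 - 3\right)\right) = \left(\left(-8 + \frac{25}{3}\right) + 464\right) \left(315 + 2 \left(-6\right)\right) = \left(\frac{1}{3} + 464\right) \left(315 - 12\right) = \frac{1393}{3} \cdot 303 = 140693$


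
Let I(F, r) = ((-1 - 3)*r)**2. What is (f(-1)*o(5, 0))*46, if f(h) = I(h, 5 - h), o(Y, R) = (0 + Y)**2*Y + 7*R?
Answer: 3312000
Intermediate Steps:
o(Y, R) = Y**3 + 7*R (o(Y, R) = Y**2*Y + 7*R = Y**3 + 7*R)
I(F, r) = 16*r**2 (I(F, r) = (-4*r)**2 = 16*r**2)
f(h) = 16*(5 - h)**2
(f(-1)*o(5, 0))*46 = ((16*(-5 - 1)**2)*(5**3 + 7*0))*46 = ((16*(-6)**2)*(125 + 0))*46 = ((16*36)*125)*46 = (576*125)*46 = 72000*46 = 3312000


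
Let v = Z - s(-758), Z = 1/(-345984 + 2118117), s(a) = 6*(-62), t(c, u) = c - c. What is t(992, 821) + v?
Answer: 659233477/1772133 ≈ 372.00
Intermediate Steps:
t(c, u) = 0
s(a) = -372
Z = 1/1772133 ≈ 5.6429e-7
v = 659233477/1772133 (v = 1/1772133 - 1*(-372) = 1/1772133 + 372 = 659233477/1772133 ≈ 372.00)
t(992, 821) + v = 0 + 659233477/1772133 = 659233477/1772133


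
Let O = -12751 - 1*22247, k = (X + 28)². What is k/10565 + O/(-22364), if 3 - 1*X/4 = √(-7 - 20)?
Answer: 197937511/118137830 - 192*I*√3/2113 ≈ 1.6755 - 0.15738*I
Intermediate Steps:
X = 12 - 12*I*√3 (X = 12 - 4*√(-7 - 20) = 12 - 12*I*√3 ≈ 12.0 - 20.785*I)
k = (40 - 12*I*√3)² (k = ((12 - 12*I*√3) + 28)² = (40 - 12*I*√3)² ≈ 1168.0 - 1662.8*I)
O = -34998 (O = -12751 - 22247 = -34998)
k/10565 + O/(-22364) = (1168 - 960*I*√3)/10565 - 34998/(-22364) = (1168 - 960*I*√3)*(1/10565) - 34998*(-1/22364) = (1168/10565 - 192*I*√3/2113) + 17499/11182 = 197937511/118137830 - 192*I*√3/2113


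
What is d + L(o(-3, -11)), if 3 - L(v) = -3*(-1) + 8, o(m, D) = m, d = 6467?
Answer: 6459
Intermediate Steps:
L(v) = -8 (L(v) = 3 - (-3*(-1) + 8) = 3 - (3 + 8) = 3 - 1*11 = 3 - 11 = -8)
d + L(o(-3, -11)) = 6467 - 8 = 6459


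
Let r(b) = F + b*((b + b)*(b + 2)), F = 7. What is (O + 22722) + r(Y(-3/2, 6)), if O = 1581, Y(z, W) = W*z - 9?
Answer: 13942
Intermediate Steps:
Y(z, W) = -9 + W*z
r(b) = 7 + 2*b²*(2 + b) (r(b) = 7 + b*((b + b)*(b + 2)) = 7 + b*((2*b)*(2 + b)) = 7 + b*(2*b*(2 + b)) = 7 + 2*b²*(2 + b))
(O + 22722) + r(Y(-3/2, 6)) = (1581 + 22722) + (7 + 2*(-9 + 6*(-3/2))³ + 4*(-9 + 6*(-3/2))²) = 24303 + (7 + 2*(-9 + 6*(-3*½))³ + 4*(-9 + 6*(-3*½))²) = 24303 + (7 + 2*(-9 + 6*(-3/2))³ + 4*(-9 + 6*(-3/2))²) = 24303 + (7 + 2*(-9 - 9)³ + 4*(-9 - 9)²) = 24303 + (7 + 2*(-18)³ + 4*(-18)²) = 24303 + (7 + 2*(-5832) + 4*324) = 24303 + (7 - 11664 + 1296) = 24303 - 10361 = 13942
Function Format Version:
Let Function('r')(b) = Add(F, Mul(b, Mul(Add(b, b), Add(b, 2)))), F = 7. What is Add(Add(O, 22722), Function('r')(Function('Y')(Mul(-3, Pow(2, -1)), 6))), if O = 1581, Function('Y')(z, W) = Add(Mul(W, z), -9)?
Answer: 13942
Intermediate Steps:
Function('Y')(z, W) = Add(-9, Mul(W, z))
Function('r')(b) = Add(7, Mul(2, Pow(b, 2), Add(2, b))) (Function('r')(b) = Add(7, Mul(b, Mul(Add(b, b), Add(b, 2)))) = Add(7, Mul(b, Mul(Mul(2, b), Add(2, b)))) = Add(7, Mul(b, Mul(2, b, Add(2, b)))) = Add(7, Mul(2, Pow(b, 2), Add(2, b))))
Add(Add(O, 22722), Function('r')(Function('Y')(Mul(-3, Pow(2, -1)), 6))) = Add(Add(1581, 22722), Add(7, Mul(2, Pow(Add(-9, Mul(6, Mul(-3, Pow(2, -1)))), 3)), Mul(4, Pow(Add(-9, Mul(6, Mul(-3, Pow(2, -1)))), 2)))) = Add(24303, Add(7, Mul(2, Pow(Add(-9, Mul(6, Mul(-3, Rational(1, 2)))), 3)), Mul(4, Pow(Add(-9, Mul(6, Mul(-3, Rational(1, 2)))), 2)))) = Add(24303, Add(7, Mul(2, Pow(Add(-9, Mul(6, Rational(-3, 2))), 3)), Mul(4, Pow(Add(-9, Mul(6, Rational(-3, 2))), 2)))) = Add(24303, Add(7, Mul(2, Pow(Add(-9, -9), 3)), Mul(4, Pow(Add(-9, -9), 2)))) = Add(24303, Add(7, Mul(2, Pow(-18, 3)), Mul(4, Pow(-18, 2)))) = Add(24303, Add(7, Mul(2, -5832), Mul(4, 324))) = Add(24303, Add(7, -11664, 1296)) = Add(24303, -10361) = 13942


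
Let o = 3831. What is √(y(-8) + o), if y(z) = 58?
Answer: √3889 ≈ 62.362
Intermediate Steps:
√(y(-8) + o) = √(58 + 3831) = √3889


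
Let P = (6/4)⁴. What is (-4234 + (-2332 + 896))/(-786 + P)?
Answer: 864/119 ≈ 7.2605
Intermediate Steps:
P = 81/16 (P = (6*(¼))⁴ = (3/2)⁴ = 81/16 ≈ 5.0625)
(-4234 + (-2332 + 896))/(-786 + P) = (-4234 + (-2332 + 896))/(-786 + 81/16) = (-4234 - 1436)/(-12495/16) = -5670*(-16/12495) = 864/119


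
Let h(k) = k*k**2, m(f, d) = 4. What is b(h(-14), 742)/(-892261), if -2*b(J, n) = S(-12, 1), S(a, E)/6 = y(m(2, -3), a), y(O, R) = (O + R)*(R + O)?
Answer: 192/892261 ≈ 0.00021518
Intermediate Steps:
h(k) = k**3
y(O, R) = (O + R)**2 (y(O, R) = (O + R)*(O + R) = (O + R)**2)
S(a, E) = 6*(4 + a)**2
b(J, n) = -192 (b(J, n) = -3*(4 - 12)**2 = -3*(-8)**2 = -3*64 = -1/2*384 = -192)
b(h(-14), 742)/(-892261) = -192/(-892261) = -192*(-1/892261) = 192/892261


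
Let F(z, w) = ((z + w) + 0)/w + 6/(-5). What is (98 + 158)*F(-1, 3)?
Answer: -2048/15 ≈ -136.53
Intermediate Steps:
F(z, w) = -6/5 + (w + z)/w (F(z, w) = ((w + z) + 0)/w + 6*(-⅕) = (w + z)/w - 6/5 = -6/5 + (w + z)/w)
(98 + 158)*F(-1, 3) = (98 + 158)*((-1 - ⅕*3)/3) = 256*((-1 - ⅗)/3) = 256*((⅓)*(-8/5)) = 256*(-8/15) = -2048/15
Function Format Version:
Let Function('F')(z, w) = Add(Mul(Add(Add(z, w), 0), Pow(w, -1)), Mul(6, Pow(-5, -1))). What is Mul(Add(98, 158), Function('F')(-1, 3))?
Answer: Rational(-2048, 15) ≈ -136.53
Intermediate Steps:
Function('F')(z, w) = Add(Rational(-6, 5), Mul(Pow(w, -1), Add(w, z))) (Function('F')(z, w) = Add(Mul(Add(Add(w, z), 0), Pow(w, -1)), Mul(6, Rational(-1, 5))) = Add(Mul(Add(w, z), Pow(w, -1)), Rational(-6, 5)) = Add(Mul(Pow(w, -1), Add(w, z)), Rational(-6, 5)) = Add(Rational(-6, 5), Mul(Pow(w, -1), Add(w, z))))
Mul(Add(98, 158), Function('F')(-1, 3)) = Mul(Add(98, 158), Mul(Pow(3, -1), Add(-1, Mul(Rational(-1, 5), 3)))) = Mul(256, Mul(Rational(1, 3), Add(-1, Rational(-3, 5)))) = Mul(256, Mul(Rational(1, 3), Rational(-8, 5))) = Mul(256, Rational(-8, 15)) = Rational(-2048, 15)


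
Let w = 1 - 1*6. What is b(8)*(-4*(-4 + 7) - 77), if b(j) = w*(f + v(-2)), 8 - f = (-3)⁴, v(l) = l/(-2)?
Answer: -32040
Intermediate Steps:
v(l) = -l/2 (v(l) = l*(-½) = -l/2)
f = -73 (f = 8 - 1*(-3)⁴ = 8 - 1*81 = 8 - 81 = -73)
w = -5 (w = 1 - 6 = -5)
b(j) = 360 (b(j) = -5*(-73 - ½*(-2)) = -5*(-73 + 1) = -5*(-72) = 360)
b(8)*(-4*(-4 + 7) - 77) = 360*(-4*(-4 + 7) - 77) = 360*(-4*3 - 77) = 360*(-12 - 77) = 360*(-89) = -32040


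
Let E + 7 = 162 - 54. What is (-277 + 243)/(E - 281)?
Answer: 17/90 ≈ 0.18889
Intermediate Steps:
E = 101 (E = -7 + (162 - 54) = -7 + 108 = 101)
(-277 + 243)/(E - 281) = (-277 + 243)/(101 - 281) = -34/(-180) = -34*(-1/180) = 17/90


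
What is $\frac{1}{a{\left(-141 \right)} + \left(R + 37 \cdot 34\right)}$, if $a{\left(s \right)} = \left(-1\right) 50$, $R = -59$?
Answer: $\frac{1}{1149} \approx 0.00087032$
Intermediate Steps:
$a{\left(s \right)} = -50$
$\frac{1}{a{\left(-141 \right)} + \left(R + 37 \cdot 34\right)} = \frac{1}{-50 + \left(-59 + 37 \cdot 34\right)} = \frac{1}{-50 + \left(-59 + 1258\right)} = \frac{1}{-50 + 1199} = \frac{1}{1149}$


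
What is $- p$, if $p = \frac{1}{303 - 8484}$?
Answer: $\frac{1}{8181} \approx 0.00012223$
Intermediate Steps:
$p = - \frac{1}{8181}$ ($p = \frac{1}{-8181} = - \frac{1}{8181} \approx -0.00012223$)
$- p = \left(-1\right) \left(- \frac{1}{8181}\right) = \frac{1}{8181}$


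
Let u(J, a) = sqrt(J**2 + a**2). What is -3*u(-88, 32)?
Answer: -24*sqrt(137) ≈ -280.91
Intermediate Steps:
-3*u(-88, 32) = -3*sqrt((-88)**2 + 32**2) = -3*sqrt(7744 + 1024) = -24*sqrt(137)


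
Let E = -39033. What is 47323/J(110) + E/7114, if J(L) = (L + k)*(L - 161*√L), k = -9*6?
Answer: -28377789275/5141344712 - 1088429*√110/22713680 ≈ -6.0221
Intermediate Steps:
k = -54
J(L) = (-54 + L)*(L - 161*√L) (J(L) = (L - 54)*(L - 161*√L) = (-54 + L)*(L - 161*√L))
47323/J(110) + E/7114 = 47323/(110² - 17710*√110 - 54*110 + 8694*√110) - 39033/7114 = 47323/(12100 - 17710*√110 - 5940 + 8694*√110) - 39033*1/7114 = 47323/(12100 - 17710*√110 - 5940 + 8694*√110) - 39033/7114 = 47323/(6160 - 9016*√110) - 39033/7114 = -39033/7114 + 47323/(6160 - 9016*√110)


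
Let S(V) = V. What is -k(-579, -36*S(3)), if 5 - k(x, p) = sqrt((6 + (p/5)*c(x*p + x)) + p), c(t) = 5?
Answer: -5 + I*sqrt(210) ≈ -5.0 + 14.491*I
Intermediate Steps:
k(x, p) = 5 - sqrt(6 + 2*p) (k(x, p) = 5 - sqrt((6 + (p/5)*5) + p) = 5 - sqrt((6 + p) + p) = 5 - sqrt(6 + 2*p))
-k(-579, -36*S(3)) = -(5 - sqrt(6 + 2*(-36*3))) = -(5 - sqrt(6 + 2*(-12*9))) = -(5 - sqrt(6 + 2*(-108))) = -(5 - sqrt(6 - 216)) = -(5 - sqrt(-210)) = -(5 - I*sqrt(210)) = -5 + I*sqrt(210)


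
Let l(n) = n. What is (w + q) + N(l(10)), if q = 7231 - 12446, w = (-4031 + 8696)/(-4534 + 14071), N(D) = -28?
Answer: -16665942/3179 ≈ -5242.5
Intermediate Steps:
w = 1555/3179 (w = 4665/9537 = 4665*(1/9537) = 1555/3179 ≈ 0.48915)
q = -5215
(w + q) + N(l(10)) = (1555/3179 - 5215) - 28 = -16576930/3179 - 28 = -16665942/3179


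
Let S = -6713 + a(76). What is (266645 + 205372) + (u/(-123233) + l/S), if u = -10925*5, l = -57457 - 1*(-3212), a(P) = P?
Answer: 386068534288367/817897421 ≈ 4.7203e+5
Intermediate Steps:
l = -54245 (l = -57457 + 3212 = -54245)
u = -54625
S = -6637 (S = -6713 + 76 = -6637)
(266645 + 205372) + (u/(-123233) + l/S) = (266645 + 205372) + (-54625/(-123233) - 54245/(-6637)) = 472017 + (-54625*(-1/123233) - 54245*(-1/6637)) = 472017 + (54625/123233 + 54245/6637) = 472017 + 7047320210/817897421 = 386068534288367/817897421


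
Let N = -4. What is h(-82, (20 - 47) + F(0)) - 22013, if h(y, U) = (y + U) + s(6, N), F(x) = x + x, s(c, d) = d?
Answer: -22126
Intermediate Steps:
F(x) = 2*x
h(y, U) = -4 + U + y (h(y, U) = (y + U) - 4 = (U + y) - 4 = -4 + U + y)
h(-82, (20 - 47) + F(0)) - 22013 = (-4 + ((20 - 47) + 2*0) - 82) - 22013 = (-4 + (-27 + 0) - 82) - 22013 = (-4 - 27 - 82) - 22013 = -113 - 22013 = -22126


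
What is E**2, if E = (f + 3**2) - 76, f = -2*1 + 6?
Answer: 3969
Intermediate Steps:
f = 4 (f = -2 + 6 = 4)
E = -63 (E = (4 + 3**2) - 76 = (4 + 9) - 76 = 13 - 76 = -63)
E**2 = (-63)**2 = 3969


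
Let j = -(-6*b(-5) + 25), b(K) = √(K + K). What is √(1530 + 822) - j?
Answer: 25 + 28*√3 - 6*I*√10 ≈ 73.497 - 18.974*I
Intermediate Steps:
b(K) = √2*√K (b(K) = √(2*K) = √2*√K)
j = -25 + 6*I*√10 (j = -(-6*√2*√(-5) + 25) = -(-6*√2*I*√5 + 25) = -(-6*I*√10 + 25) = -(25 - 6*I*√10) = -25 + 6*I*√10 ≈ -25.0 + 18.974*I)
√(1530 + 822) - j = √(1530 + 822) - (-25 + 6*I*√10) = √2352 + (25 - 6*I*√10) = 28*√3 + (25 - 6*I*√10) = 25 + 28*√3 - 6*I*√10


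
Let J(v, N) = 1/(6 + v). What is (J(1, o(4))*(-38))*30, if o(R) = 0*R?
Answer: -1140/7 ≈ -162.86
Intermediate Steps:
o(R) = 0
(J(1, o(4))*(-38))*30 = (-38/(6 + 1))*30 = (-38/7)*30 = ((1/7)*(-38))*30 = -38/7*30 = -1140/7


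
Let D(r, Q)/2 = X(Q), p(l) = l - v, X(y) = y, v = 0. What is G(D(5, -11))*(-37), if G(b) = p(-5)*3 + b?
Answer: 1369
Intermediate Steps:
p(l) = l (p(l) = l - 1*0 = l + 0 = l)
D(r, Q) = 2*Q
G(b) = -15 + b (G(b) = -5*3 + b = -15 + b)
G(D(5, -11))*(-37) = (-15 + 2*(-11))*(-37) = (-15 - 22)*(-37) = -37*(-37) = 1369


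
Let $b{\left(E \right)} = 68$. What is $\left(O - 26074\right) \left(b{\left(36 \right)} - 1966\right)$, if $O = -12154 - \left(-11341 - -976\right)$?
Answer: $52883974$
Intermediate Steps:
$O = -1789$ ($O = -12154 - \left(-11341 + 976\right) = -12154 - -10365 = -12154 + 10365 = -1789$)
$\left(O - 26074\right) \left(b{\left(36 \right)} - 1966\right) = \left(-1789 - 26074\right) \left(68 - 1966\right) = \left(-27863\right) \left(-1898\right) = 52883974$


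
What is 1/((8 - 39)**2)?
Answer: 1/961 ≈ 0.0010406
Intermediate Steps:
1/((8 - 39)**2) = 1/((-31)**2) = 1/961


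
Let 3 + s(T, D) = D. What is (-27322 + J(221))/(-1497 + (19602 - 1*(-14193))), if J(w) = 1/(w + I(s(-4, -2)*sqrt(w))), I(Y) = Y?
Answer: -1785037/2110136 + 5*sqrt(221)/1399020168 ≈ -0.84593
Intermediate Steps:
s(T, D) = -3 + D
J(w) = 1/(w - 5*sqrt(w)) (J(w) = 1/(w + (-3 - 2)*sqrt(w)) = 1/(w - 5*sqrt(w)))
(-27322 + J(221))/(-1497 + (19602 - 1*(-14193))) = (-27322 + 1/(221 - 5*sqrt(221)))/(-1497 + (19602 - 1*(-14193))) = (-27322 + 1/(221 - 5*sqrt(221)))/(-1497 + (19602 + 14193)) = (-27322 + 1/(221 - 5*sqrt(221)))/(-1497 + 33795) = (-27322 + 1/(221 - 5*sqrt(221)))/32298 = (-27322 + 1/(221 - 5*sqrt(221)))*(1/32298) = -13661/16149 + 1/(32298*(221 - 5*sqrt(221)))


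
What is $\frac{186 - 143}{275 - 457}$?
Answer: $- \frac{43}{182} \approx -0.23626$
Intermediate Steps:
$\frac{186 - 143}{275 - 457} = \frac{43}{-182} = 43 \left(- \frac{1}{182}\right) = - \frac{43}{182}$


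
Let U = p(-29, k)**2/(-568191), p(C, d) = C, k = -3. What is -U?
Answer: 841/568191 ≈ 0.0014801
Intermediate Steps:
U = -841/568191 (U = (-29)**2/(-568191) = 841*(-1/568191) = -841/568191 ≈ -0.0014801)
-U = -1*(-841/568191) = 841/568191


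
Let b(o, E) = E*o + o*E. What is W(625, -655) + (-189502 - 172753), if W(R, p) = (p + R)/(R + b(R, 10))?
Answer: -316973127/875 ≈ -3.6226e+5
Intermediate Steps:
b(o, E) = 2*E*o (b(o, E) = E*o + E*o = 2*E*o)
W(R, p) = (R + p)/(21*R) (W(R, p) = (p + R)/(R + 2*10*R) = (R + p)/(R + 20*R) = (R + p)/((21*R)) = (R + p)*(1/(21*R)) = (R + p)/(21*R))
W(625, -655) + (-189502 - 172753) = (1/21)*(625 - 655)/625 + (-189502 - 172753) = (1/21)*(1/625)*(-30) - 362255 = -2/875 - 362255 = -316973127/875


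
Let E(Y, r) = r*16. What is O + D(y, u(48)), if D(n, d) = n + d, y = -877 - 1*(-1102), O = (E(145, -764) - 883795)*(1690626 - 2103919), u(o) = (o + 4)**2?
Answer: 370318383496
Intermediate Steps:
u(o) = (4 + o)**2
E(Y, r) = 16*r
O = 370318380567 (O = (16*(-764) - 883795)*(1690626 - 2103919) = (-12224 - 883795)*(-413293) = -896019*(-413293) = 370318380567)
y = 225 (y = -877 + 1102 = 225)
D(n, d) = d + n
O + D(y, u(48)) = 370318380567 + ((4 + 48)**2 + 225) = 370318380567 + (52**2 + 225) = 370318380567 + (2704 + 225) = 370318380567 + 2929 = 370318383496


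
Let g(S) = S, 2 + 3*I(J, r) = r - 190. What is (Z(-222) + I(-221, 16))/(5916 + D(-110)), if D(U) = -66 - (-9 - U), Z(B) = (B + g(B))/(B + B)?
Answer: -173/17247 ≈ -0.010031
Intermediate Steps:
I(J, r) = -64 + r/3 (I(J, r) = -⅔ + (r - 190)/3 = -⅔ + (-190 + r)/3 = -⅔ + (-190/3 + r/3) = -64 + r/3)
Z(B) = 1 (Z(B) = (B + B)/(B + B) = (2*B)/((2*B)) = (2*B)*(1/(2*B)) = 1)
D(U) = -57 + U (D(U) = -66 + (9 + U) = -57 + U)
(Z(-222) + I(-221, 16))/(5916 + D(-110)) = (1 + (-64 + (⅓)*16))/(5916 + (-57 - 110)) = (1 + (-64 + 16/3))/(5916 - 167) = (1 - 176/3)/5749 = -173/3*1/5749 = -173/17247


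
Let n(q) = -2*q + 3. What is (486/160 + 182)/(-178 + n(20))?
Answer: -14803/17200 ≈ -0.86064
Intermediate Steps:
n(q) = 3 - 2*q
(486/160 + 182)/(-178 + n(20)) = (486/160 + 182)/(-178 + (3 - 2*20)) = (486*(1/160) + 182)/(-178 + (3 - 40)) = (243/80 + 182)/(-178 - 37) = (14803/80)/(-215) = (14803/80)*(-1/215) = -14803/17200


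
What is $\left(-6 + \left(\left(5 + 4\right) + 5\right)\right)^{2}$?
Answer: $64$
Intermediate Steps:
$\left(-6 + \left(\left(5 + 4\right) + 5\right)\right)^{2} = \left(-6 + \left(9 + 5\right)\right)^{2} = \left(-6 + 14\right)^{2} = 8^{2} = 64$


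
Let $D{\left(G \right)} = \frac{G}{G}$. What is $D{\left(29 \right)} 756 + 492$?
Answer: $1248$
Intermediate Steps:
$D{\left(G \right)} = 1$
$D{\left(29 \right)} 756 + 492 = 1 \cdot 756 + 492 = 756 + 492 = 1248$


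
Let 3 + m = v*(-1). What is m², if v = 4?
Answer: 49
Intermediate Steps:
m = -7 (m = -3 + 4*(-1) = -3 - 4 = -7)
m² = (-7)² = 49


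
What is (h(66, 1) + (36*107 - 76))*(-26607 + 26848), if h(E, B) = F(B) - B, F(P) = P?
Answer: 910016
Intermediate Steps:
h(E, B) = 0 (h(E, B) = B - B = 0)
(h(66, 1) + (36*107 - 76))*(-26607 + 26848) = (0 + (36*107 - 76))*(-26607 + 26848) = (0 + (3852 - 76))*241 = (0 + 3776)*241 = 3776*241 = 910016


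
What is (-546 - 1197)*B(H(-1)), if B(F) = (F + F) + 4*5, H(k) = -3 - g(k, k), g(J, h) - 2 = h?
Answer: -20916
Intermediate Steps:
g(J, h) = 2 + h
H(k) = -5 - k (H(k) = -3 - (2 + k) = -3 + (-2 - k) = -5 - k)
B(F) = 20 + 2*F (B(F) = 2*F + 20 = 20 + 2*F)
(-546 - 1197)*B(H(-1)) = (-546 - 1197)*(20 + 2*(-5 - 1*(-1))) = -1743*(20 + 2*(-5 + 1)) = -1743*(20 + 2*(-4)) = -1743*(20 - 8) = -1743*12 = -20916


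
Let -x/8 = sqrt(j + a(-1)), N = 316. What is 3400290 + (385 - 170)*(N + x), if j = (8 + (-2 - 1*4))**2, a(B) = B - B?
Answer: 3464790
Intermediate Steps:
a(B) = 0
j = 4 (j = (8 + (-2 - 4))**2 = (8 - 6)**2 = 2**2 = 4)
x = -16 (x = -8*sqrt(4 + 0) = -8*sqrt(4) = -8*2 = -16)
3400290 + (385 - 170)*(N + x) = 3400290 + (385 - 170)*(316 - 16) = 3400290 + 215*300 = 3400290 + 64500 = 3464790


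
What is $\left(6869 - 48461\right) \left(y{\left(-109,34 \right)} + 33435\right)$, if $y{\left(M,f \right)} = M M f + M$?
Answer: $-18187349760$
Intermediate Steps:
$y{\left(M,f \right)} = M + f M^{2}$ ($y{\left(M,f \right)} = M^{2} f + M = f M^{2} + M = M + f M^{2}$)
$\left(6869 - 48461\right) \left(y{\left(-109,34 \right)} + 33435\right) = \left(6869 - 48461\right) \left(- 109 \left(1 - 3706\right) + 33435\right) = - 41592 \left(- 109 \left(1 - 3706\right) + 33435\right) = - 41592 \left(\left(-109\right) \left(-3705\right) + 33435\right) = - 41592 \left(403845 + 33435\right) = \left(-41592\right) 437280 = -18187349760$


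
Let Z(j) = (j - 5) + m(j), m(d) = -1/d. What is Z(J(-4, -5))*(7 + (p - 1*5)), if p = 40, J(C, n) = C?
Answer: -735/2 ≈ -367.50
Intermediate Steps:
Z(j) = -5 + j - 1/j (Z(j) = (j - 5) - 1/j = (-5 + j) - 1/j = -5 + j - 1/j)
Z(J(-4, -5))*(7 + (p - 1*5)) = (-5 - 4 - 1/(-4))*(7 + (40 - 1*5)) = (-5 - 4 - 1*(-¼))*(7 + (40 - 5)) = (-5 - 4 + ¼)*(7 + 35) = -35/4*42 = -735/2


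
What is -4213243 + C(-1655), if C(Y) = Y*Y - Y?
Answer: -1472563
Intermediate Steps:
C(Y) = Y**2 - Y
-4213243 + C(-1655) = -4213243 - 1655*(-1 - 1655) = -4213243 - 1655*(-1656) = -4213243 + 2740680 = -1472563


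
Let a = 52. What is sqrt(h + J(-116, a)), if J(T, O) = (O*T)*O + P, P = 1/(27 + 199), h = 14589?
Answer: I*sqrt(15275554474)/226 ≈ 546.88*I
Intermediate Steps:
P = 1/226 ≈ 0.0044248
J(T, O) = 1/226 + T*O**2 (J(T, O) = (O*T)*O + 1/226 = T*O**2 + 1/226 = 1/226 + T*O**2)
sqrt(h + J(-116, a)) = sqrt(14589 + (1/226 - 116*52**2)) = sqrt(14589 + (1/226 - 116*2704)) = sqrt(14589 + (1/226 - 313664)) = sqrt(14589 - 70888063/226) = sqrt(-67590949/226) = I*sqrt(15275554474)/226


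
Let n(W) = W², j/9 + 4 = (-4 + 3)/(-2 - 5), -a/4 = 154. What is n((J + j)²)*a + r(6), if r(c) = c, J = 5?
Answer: -164716083190/343 ≈ -4.8022e+8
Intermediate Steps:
a = -616 (a = -4*154 = -616)
j = -243/7 (j = -36 + 9*((-4 + 3)/(-2 - 5)) = -36 + 9*(-1/(-7)) = -36 + 9*(-1*(-⅐)) = -36 + 9*(⅐) = -36 + 9/7 = -243/7 ≈ -34.714)
n((J + j)²)*a + r(6) = ((5 - 243/7)²)²*(-616) + 6 = ((-208/7)²)²*(-616) + 6 = (43264/49)²*(-616) + 6 = (1871773696/2401)*(-616) + 6 = -164716085248/343 + 6 = -164716083190/343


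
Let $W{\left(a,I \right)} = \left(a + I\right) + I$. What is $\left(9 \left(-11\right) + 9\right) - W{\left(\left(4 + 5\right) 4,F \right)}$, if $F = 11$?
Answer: $-148$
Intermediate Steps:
$W{\left(a,I \right)} = a + 2 I$ ($W{\left(a,I \right)} = \left(I + a\right) + I = a + 2 I$)
$\left(9 \left(-11\right) + 9\right) - W{\left(\left(4 + 5\right) 4,F \right)} = \left(9 \left(-11\right) + 9\right) - \left(\left(4 + 5\right) 4 + 2 \cdot 11\right) = \left(-99 + 9\right) - \left(9 \cdot 4 + 22\right) = -90 - \left(36 + 22\right) = -90 - 58 = -148$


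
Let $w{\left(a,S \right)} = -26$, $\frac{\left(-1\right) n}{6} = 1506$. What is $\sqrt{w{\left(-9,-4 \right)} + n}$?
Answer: $i \sqrt{9062} \approx 95.195 i$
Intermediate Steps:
$n = -9036$ ($n = \left(-6\right) 1506 = -9036$)
$\sqrt{w{\left(-9,-4 \right)} + n} = \sqrt{-26 - 9036} = \sqrt{-9062} = i \sqrt{9062}$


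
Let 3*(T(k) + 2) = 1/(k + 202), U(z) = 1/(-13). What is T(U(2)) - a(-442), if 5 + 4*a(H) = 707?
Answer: -2795599/15750 ≈ -177.50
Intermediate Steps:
U(z) = -1/13
T(k) = -2 + 1/(3*(202 + k)) (T(k) = -2 + 1/(3*(k + 202)) = -2 + 1/(3*(202 + k)))
a(H) = 351/2 (a(H) = -5/4 + (¼)*707 = -5/4 + 707/4 = 351/2)
T(U(2)) - a(-442) = (-1211 - 6*(-1/13))/(3*(202 - 1/13)) - 1*351/2 = (-1211 + 6/13)/(3*(2625/13)) - 351/2 = (⅓)*(13/2625)*(-15737/13) - 351/2 = -15737/7875 - 351/2 = -2795599/15750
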